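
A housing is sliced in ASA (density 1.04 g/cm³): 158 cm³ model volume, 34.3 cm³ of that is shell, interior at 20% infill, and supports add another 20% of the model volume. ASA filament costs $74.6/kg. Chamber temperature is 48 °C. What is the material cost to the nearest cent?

$7.03

Interior volume: 158 − 34.3 → 123.7 cm³.
Infill volume: 0.20 × 123.7 → 24.74 cm³.
Support = 0.20 × 158 = 31.6 cm³.
Deposited volume: 34.3 + 24.74 + 31.6 → 90.64 cm³.
Mass = 90.64 × 1.04, so 94.2656 g.
Cost = 94.2656 g / 1000 × $74.6/kg = $7.03.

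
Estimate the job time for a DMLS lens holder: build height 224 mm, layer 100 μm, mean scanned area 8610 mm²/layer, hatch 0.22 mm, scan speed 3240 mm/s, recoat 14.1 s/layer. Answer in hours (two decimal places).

16.29 hours

Number of layers: 224 / 0.1 → 2240 (rounded up).
Per-layer scan distance: 8610 / 0.22 → 39136.4 mm.
Per-layer scan time: 39136.4 / 3240 → 12.0791 s.
Per-layer time = 12.0791 + 14.1 = 26.1791 s.
2240 layers × 26.1791 s/layer = 58641.184 s, i.e. 16.29 hours.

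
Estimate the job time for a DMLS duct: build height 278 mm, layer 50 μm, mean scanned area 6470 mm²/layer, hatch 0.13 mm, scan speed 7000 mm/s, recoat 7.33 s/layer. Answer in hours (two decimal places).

22.30 hours

Layers = ⌈278/0.05⌉ = 5560.
Per-layer scan distance = 6470 / 0.13, so 49769.2 mm.
Per-layer scan time = 49769.2 / 7000, so 7.1099 s.
Time per layer = 7.1099 + 7.33 = 14.4399 s.
Build time = 5560 × 14.4399 = 80285.844 s = 22.30 hours.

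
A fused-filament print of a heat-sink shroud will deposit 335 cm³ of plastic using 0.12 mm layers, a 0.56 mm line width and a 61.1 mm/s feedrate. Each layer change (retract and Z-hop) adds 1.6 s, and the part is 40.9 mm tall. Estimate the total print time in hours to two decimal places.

Extrusion cross-section = 0.12 × 0.56, so 0.0672 mm².
Toolpath length = 335 cm³ / 0.0672 mm² = 335000 / 0.0672 = 4985119 mm.
Print-move time = 4985119 / 61.1, so 81589.5 s.
Number of layers: 40.9 / 0.12 → 341 (rounded up).
Non-print overhead = 341 × 1.6, so 545.6 s.
Altogether 81589.5 + 545.6 = 82135.1 s, i.e. 22.82 hours.

22.82 hours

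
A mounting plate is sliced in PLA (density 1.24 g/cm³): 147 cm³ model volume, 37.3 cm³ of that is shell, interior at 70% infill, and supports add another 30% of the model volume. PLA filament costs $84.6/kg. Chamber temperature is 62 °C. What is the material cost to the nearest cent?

$16.59

Volume inside the shell: 147 − 37.3 → 109.7 cm³.
Deposited infill = 0.70 × 109.7 = 76.79 cm³.
Support = 0.30 × 147 = 44.1 cm³.
Deposited volume = 37.3 + 76.79 + 44.1 = 158.19 cm³.
Mass: 158.19 × 1.24 → 196.1556 g.
Cost = 196.1556 g / 1000 × $84.6/kg = $16.59.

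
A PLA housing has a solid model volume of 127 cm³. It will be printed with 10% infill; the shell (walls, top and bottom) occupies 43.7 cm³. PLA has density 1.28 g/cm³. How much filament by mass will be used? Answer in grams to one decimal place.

66.6 g

Interior volume = 127 − 43.7 = 83.3 cm³.
Infill deposited = 0.10 × 83.3 = 8.33 cm³.
Deposited volume = 43.7 + 8.33, so 52.03 cm³.
Mass = 52.03 × 1.28, so 66.5984 g.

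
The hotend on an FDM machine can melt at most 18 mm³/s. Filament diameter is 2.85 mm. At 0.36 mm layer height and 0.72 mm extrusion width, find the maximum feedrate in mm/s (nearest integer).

A = 0.36 × 0.72, so 0.2592 mm².
Max speed = 18 / 0.2592 = 69.44 ≈ 69 mm/s.

69 mm/s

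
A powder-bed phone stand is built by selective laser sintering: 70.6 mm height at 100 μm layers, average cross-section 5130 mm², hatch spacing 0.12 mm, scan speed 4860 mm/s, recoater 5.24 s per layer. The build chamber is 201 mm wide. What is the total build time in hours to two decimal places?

Layer count = ceil(70.6 / 0.1) = 706.
Hatch length per layer = 5130 / 0.12 = 42750 mm.
Scan time per layer: 42750 / 4860 → 8.7963 s.
Per-layer time = 8.7963 + 5.24 = 14.0363 s.
Build time = 706 × 14.0363 = 9909.6278 s = 2.75 hours.

2.75 hours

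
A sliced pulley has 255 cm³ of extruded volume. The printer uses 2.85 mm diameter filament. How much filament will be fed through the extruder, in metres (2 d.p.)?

39.97 m

A = π r² = π × 1.425² = 6.3794 mm².
Length = 255 cm³ / 6.3794 mm² = 255000 / 6.3794 = 39972.41 mm = 39.97 m.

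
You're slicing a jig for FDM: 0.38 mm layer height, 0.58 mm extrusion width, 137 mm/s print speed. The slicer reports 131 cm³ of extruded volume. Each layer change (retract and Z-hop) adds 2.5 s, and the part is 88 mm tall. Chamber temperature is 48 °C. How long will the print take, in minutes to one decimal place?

82.0 minutes

Line area = 0.38 × 0.58, so 0.2204 mm².
Path length: 131000 mm³ / 0.2204 mm² → 594373.9 mm.
Extrusion time = 594373.9 / 137 = 4338.5 s.
Number of layers: 88 / 0.38 → 232 (rounded up).
Non-print overhead = 232 × 2.5 = 580 s.
Altogether 4338.5 + 580 = 4918.5 s, i.e. 82.0 minutes.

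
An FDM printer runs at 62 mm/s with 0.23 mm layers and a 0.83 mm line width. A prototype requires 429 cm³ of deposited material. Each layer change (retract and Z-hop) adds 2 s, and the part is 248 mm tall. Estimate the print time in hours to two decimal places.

Extrusion cross-section = 0.23 × 0.83 = 0.1909 mm².
Total extruded path = 429000/0.1909 = 2247249.9 mm.
Time extruding = 2247249.9 / 62 = 36246 s.
Layers = ⌈248/0.23⌉ = 1079.
Layer-change overhead: 1079 × 2 → 2158 s.
Total = 36246 + 2158 = 38404 s = 10.67 hours.

10.67 hours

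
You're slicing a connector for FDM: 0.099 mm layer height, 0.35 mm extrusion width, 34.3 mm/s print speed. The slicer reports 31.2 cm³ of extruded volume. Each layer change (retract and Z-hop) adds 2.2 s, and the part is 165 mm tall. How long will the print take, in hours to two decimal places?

8.31 hours

Line area = 0.099 × 0.35, so 0.03465 mm².
Toolpath length = 31.2 cm³ / 0.03465 mm² = 31200 / 0.03465 = 900432.9 mm.
Extrusion time: 900432.9 / 34.3 → 26251.7 s.
Number of layers: 165 / 0.099 → 1667 (rounded up).
Z-hop total: 1667 × 2.2 → 3667.4 s.
Altogether 26251.7 + 3667.4 = 29919.1 s, i.e. 8.31 hours.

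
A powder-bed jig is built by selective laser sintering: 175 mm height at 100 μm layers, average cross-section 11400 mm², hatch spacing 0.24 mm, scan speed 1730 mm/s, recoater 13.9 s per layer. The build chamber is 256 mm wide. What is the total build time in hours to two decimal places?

20.10 hours

Number of layers: 175 / 0.1 → 1750 (rounded up).
Hatch length per layer = 11400 / 0.24, so 47500 mm.
Per-layer scan time = 47500 / 1730, so 27.4566 s.
Layer cycle = 27.4566 + 13.9 = 41.3566 s.
Total: 1750 × 41.3566 s = 72374.05 s → 20.10 hours.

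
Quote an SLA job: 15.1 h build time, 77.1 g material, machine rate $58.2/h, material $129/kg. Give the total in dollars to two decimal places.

Time charge = 58.2 × 15.1, so $878.82.
Feedstock cost = 129 × 77.1/1000 = $9.9459.
Job cost: 878.82 + 9.9459 = 888.7659 ≈ $888.77.

$888.77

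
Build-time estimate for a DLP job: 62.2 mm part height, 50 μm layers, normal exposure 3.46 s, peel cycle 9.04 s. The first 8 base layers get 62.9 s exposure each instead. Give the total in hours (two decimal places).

4.45 hours

Number of layers: 62.2 / 0.05 → 1244 (rounded up).
Base layers: 8 × (62.9 + 9.04) → 575.52 s.
Regular layers: 1236 × (3.46 + 9.04) → 15450 s.
Total = 575.52 + 15450 = 16025.52 s = 4.45 hours.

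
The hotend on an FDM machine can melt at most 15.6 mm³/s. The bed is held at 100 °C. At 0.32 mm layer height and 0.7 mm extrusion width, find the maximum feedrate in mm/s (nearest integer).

A = 0.32 × 0.7, so 0.224 mm².
Max speed = 15.6 / 0.224 = 69.64 ≈ 70 mm/s.

70 mm/s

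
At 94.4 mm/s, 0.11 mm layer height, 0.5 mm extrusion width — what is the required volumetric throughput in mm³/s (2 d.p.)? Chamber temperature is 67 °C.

5.19

A = 0.11 × 0.5, so 0.055 mm².
Volumetric flow = 94.4 × 0.055 = 5.19 mm³/s.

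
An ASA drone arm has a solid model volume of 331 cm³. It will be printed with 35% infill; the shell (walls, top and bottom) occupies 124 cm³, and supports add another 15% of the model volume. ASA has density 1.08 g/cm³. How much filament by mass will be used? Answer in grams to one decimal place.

265.8 g

Interior volume = 331 − 124, so 207 cm³.
Deposited infill: 0.35 × 207 → 72.45 cm³.
Support = 0.15 × 331 = 49.65 cm³.
Total extruded = 124 + 72.45 + 49.65 = 246.1 cm³.
Mass = 246.1 × 1.08, so 265.788 g.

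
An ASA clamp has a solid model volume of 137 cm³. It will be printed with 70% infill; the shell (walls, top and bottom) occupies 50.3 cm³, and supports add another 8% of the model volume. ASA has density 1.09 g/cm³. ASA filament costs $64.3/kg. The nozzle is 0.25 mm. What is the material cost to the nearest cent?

$8.55

Volume inside the shell: 137 − 50.3 → 86.7 cm³.
Infill deposited: 0.70 × 86.7 → 60.69 cm³.
Support: 0.08 × 137 → 10.96 cm³.
Total printed volume = 50.3 + 60.69 + 10.96, so 121.95 cm³.
Mass = 121.95 × 1.09, so 132.9255 g.
At $64.3/kg: 132.9255/1000 × 64.3 = $8.55.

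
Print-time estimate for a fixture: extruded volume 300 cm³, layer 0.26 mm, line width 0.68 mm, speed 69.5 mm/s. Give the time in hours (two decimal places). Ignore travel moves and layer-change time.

6.78 hours

Bead cross-section = 0.26 × 0.68 = 0.1768 mm².
Path length: 300000 mm³ / 0.1768 mm² → 1696832.6 mm.
Time extruding = 1696832.6 / 69.5, so 24414.9 s.
Converting: 24414.9 s = 6.78 hours.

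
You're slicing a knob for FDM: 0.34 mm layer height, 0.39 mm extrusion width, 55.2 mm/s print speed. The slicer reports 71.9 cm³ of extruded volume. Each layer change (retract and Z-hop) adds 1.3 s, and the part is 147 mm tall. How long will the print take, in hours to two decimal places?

Extrusion cross-section = 0.34 × 0.39, so 0.1326 mm².
Toolpath length = 71.9 cm³ / 0.1326 mm² = 71900 / 0.1326 = 542232.3 mm.
Time extruding = 542232.3 / 55.2, so 9823 s.
Layer count = ceil(147 / 0.34) = 433.
Z-hop total = 433 × 1.3 = 562.9 s.
Altogether 9823 + 562.9 = 10385.9 s, i.e. 2.88 hours.

2.88 hours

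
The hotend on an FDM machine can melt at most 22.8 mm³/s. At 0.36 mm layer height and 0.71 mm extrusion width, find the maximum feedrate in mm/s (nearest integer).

A: 0.36 × 0.71 → 0.2556 mm².
v_max = Q/A = 22.8/0.2556 = 89.20 mm/s → 89 mm/s.

89 mm/s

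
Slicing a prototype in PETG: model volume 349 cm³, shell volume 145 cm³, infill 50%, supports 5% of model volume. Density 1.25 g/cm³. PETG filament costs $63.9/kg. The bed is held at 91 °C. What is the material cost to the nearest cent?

$21.12

Infill region: 349 − 145 → 204 cm³.
Infill volume = 0.50 × 204 = 102 cm³.
Support = 0.05 × 349, so 17.45 cm³.
Deposited volume = 145 + 102 + 17.45, so 264.45 cm³.
Mass = 264.45 × 1.25, so 330.5625 g.
At $63.9/kg: 330.5625/1000 × 63.9 = $21.12.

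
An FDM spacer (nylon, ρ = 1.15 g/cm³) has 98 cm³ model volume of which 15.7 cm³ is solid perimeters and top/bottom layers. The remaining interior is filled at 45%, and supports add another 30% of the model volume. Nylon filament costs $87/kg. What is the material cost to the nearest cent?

Interior volume = 98 − 15.7 = 82.3 cm³.
Infill deposited = 0.45 × 82.3 = 37.035 cm³.
Support: 0.30 × 98 → 29.4 cm³.
Total extruded = 15.7 + 37.035 + 29.4, so 82.135 cm³.
Mass: 82.135 × 1.15 → 94.45525 g.
At $87/kg: 94.45525/1000 × 87 = $8.22.

$8.22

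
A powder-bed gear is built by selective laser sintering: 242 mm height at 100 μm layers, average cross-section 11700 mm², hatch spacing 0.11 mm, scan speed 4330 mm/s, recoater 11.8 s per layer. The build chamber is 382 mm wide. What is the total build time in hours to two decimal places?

Layers = ⌈242/0.1⌉ = 2420.
Hatch length per layer = 11700 / 0.11, so 106363.6 mm.
Scan time per layer = 106363.6 / 4330 = 24.5643 s.
Time per layer = 24.5643 + 11.8 = 36.3643 s.
Total: 2420 × 36.3643 s = 88001.606 s → 24.44 hours.

24.44 hours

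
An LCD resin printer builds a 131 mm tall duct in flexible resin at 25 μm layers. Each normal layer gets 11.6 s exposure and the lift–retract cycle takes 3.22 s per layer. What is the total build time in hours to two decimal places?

Layer count = ceil(131 / 0.025) = 5240.
Per-layer time = 11.6 + 3.22, so 14.82 s.
Total = 5240 × 14.82 = 77656.8 s = 21.57 hours.

21.57 hours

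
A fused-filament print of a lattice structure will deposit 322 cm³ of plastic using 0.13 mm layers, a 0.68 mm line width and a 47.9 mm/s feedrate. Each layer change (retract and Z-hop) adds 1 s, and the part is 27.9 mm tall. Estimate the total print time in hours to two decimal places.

Bead cross-section: 0.13 × 0.68 → 0.0884 mm².
Path length: 322000 mm³ / 0.0884 mm² → 3642533.9 mm.
Print-move time = 3642533.9 / 47.9, so 76044.5 s.
Layer count = ceil(27.9 / 0.13) = 215.
Non-print overhead: 215 × 1 → 215 s.
Total = 76044.5 + 215 = 76259.5 s = 21.18 hours.

21.18 hours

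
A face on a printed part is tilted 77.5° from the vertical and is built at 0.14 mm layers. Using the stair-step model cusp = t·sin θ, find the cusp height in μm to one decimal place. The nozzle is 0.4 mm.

sin(77.5°) = 0.9763, so cusp = 0.14 × 0.9763 = 0.136682 mm → 136.7 μm.

136.7 μm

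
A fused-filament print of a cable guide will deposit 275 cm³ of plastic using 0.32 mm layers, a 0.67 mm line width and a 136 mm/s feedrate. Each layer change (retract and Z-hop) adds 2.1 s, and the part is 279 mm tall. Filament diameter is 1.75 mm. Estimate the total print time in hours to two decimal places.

Extrusion cross-section: 0.32 × 0.67 → 0.2144 mm².
Toolpath length = 275 cm³ / 0.2144 mm² = 275000 / 0.2144 = 1282649.3 mm.
Print-move time = 1282649.3 / 136 = 9431.2 s.
Number of layers: 279 / 0.32 → 872 (rounded up).
Layer-change overhead: 872 × 2.1 → 1831.2 s.
Total = 9431.2 + 1831.2 = 11262.4 s = 3.13 hours.

3.13 hours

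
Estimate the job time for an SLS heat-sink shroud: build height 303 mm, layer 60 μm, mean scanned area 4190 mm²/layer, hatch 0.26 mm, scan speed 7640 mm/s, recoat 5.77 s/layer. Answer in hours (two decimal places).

11.05 hours

Number of layers: 303 / 0.06 → 5050 (rounded up).
Hatch length per layer: 4190 / 0.26 → 16115.4 mm.
Laser time per layer = 16115.4 / 7640, so 2.1093 s.
Time per layer = 2.1093 + 5.77 = 7.8793 s.
5050 layers × 7.8793 s/layer = 39790.465 s, i.e. 11.05 hours.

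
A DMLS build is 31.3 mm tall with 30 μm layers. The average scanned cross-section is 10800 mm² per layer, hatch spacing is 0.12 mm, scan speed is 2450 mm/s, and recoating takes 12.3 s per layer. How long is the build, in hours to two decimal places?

Layers = ⌈31.3/0.03⌉ = 1044.
Scan path per layer = 10800 / 0.12, so 90000 mm.
Laser time per layer = 90000 / 2450, so 36.7347 s.
Time per layer = 36.7347 + 12.3, so 49.0347 s.
Build time = 1044 × 49.0347 = 51192.2268 s = 14.22 hours.

14.22 hours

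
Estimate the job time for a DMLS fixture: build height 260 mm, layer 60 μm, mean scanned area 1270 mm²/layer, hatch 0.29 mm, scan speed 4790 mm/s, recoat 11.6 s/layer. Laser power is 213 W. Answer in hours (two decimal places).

Number of layers: 260 / 0.06 → 4334 (rounded up).
Per-layer scan distance = 1270 / 0.29 = 4379.3 mm.
Scan time per layer = 4379.3 / 4790, so 0.9143 s.
Per-layer time = 0.9143 + 11.6, so 12.5143 s.
Build time = 4334 × 12.5143 = 54236.9762 s = 15.07 hours.

15.07 hours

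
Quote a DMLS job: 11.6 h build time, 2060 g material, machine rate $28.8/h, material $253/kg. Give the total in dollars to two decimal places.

Machine-time cost = 28.8 × 11.6 = $334.08.
Feedstock cost = 253 × 2060/1000, so $521.18.
Total = 334.08 + 521.18 = $855.26.

$855.26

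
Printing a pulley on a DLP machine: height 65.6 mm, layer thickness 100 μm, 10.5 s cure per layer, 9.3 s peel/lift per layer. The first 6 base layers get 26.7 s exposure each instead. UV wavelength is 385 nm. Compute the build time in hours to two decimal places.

3.64 hours

Layers = ⌈65.6/0.1⌉ = 656.
Burn-in layers: 6 × (26.7 + 9.3) → 216 s.
Regular layers: 650 × (10.5 + 9.3) → 12870 s.
Total = 216 + 12870 = 13086 s = 3.64 hours.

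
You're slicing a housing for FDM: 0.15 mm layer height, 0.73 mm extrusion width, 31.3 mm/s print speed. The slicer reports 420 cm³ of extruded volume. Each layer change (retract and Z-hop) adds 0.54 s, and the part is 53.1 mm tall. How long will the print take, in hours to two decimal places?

Line area = 0.15 × 0.73, so 0.1095 mm².
Total extruded path = 420000/0.1095 = 3835616.4 mm.
Extrusion time: 3835616.4 / 31.3 → 122543.7 s.
Layer count = ceil(53.1 / 0.15) = 354.
Non-print overhead = 354 × 0.54 = 191.16 s.
Altogether 122543.7 + 191.16 = 122734.86 s, i.e. 34.09 hours.

34.09 hours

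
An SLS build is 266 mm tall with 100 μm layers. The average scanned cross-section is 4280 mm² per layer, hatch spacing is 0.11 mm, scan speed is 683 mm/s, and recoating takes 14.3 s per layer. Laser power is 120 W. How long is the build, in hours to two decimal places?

52.66 hours

Number of layers: 266 / 0.1 → 2660 (rounded up).
Hatch length per layer = 4280 / 0.11, so 38909.1 mm.
Scan time per layer: 38909.1 / 683 → 56.9679 s.
Layer cycle: 56.9679 + 14.3 → 71.2679 s.
Total: 2660 × 71.2679 s = 189572.614 s → 52.66 hours.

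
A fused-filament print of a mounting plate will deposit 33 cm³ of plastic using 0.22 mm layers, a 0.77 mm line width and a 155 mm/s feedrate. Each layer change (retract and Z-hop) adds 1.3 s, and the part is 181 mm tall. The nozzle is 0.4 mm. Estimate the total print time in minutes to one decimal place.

38.8 minutes

Line area: 0.22 × 0.77 → 0.1694 mm².
Total extruded path = 33000/0.1694 = 194805.2 mm.
Print-move time: 194805.2 / 155 → 1256.8 s.
Number of layers: 181 / 0.22 → 823 (rounded up).
Z-hop total: 823 × 1.3 → 1069.9 s.
Altogether 1256.8 + 1069.9 = 2326.7 s, i.e. 38.8 minutes.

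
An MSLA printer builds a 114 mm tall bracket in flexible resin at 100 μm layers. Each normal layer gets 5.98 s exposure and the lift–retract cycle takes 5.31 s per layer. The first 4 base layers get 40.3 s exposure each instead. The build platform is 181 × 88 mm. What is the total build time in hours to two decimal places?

3.61 hours

Number of layers: 114 / 0.1 → 1140 (rounded up).
Base layers = 4 × (40.3 + 5.31), so 182.44 s.
Regular layers = 1136 × (5.98 + 5.31), so 12825.44 s.
Sum: 182.44 + 12825.44 = 13007.88 s → 3.61 hours.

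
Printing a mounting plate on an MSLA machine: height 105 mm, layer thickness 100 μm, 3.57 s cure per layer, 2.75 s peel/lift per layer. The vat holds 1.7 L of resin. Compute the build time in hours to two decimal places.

Number of layers: 105 / 0.1 → 1050 (rounded up).
Cycle time = 3.57 + 2.75, so 6.32 s.
Total = 1050 × 6.32 = 6636 s = 1.84 hours.

1.84 hours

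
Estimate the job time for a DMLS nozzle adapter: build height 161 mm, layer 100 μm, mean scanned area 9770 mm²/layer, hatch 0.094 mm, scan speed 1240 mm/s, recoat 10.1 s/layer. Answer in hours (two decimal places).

42.00 hours

Number of layers: 161 / 0.1 → 1610 (rounded up).
Scan path per layer = 9770 / 0.094 = 103936.2 mm.
Per-layer scan time: 103936.2 / 1240 → 83.8195 s.
Per-layer time = 83.8195 + 10.1, so 93.9195 s.
Build time = 1610 × 93.9195 = 151210.395 s = 42.00 hours.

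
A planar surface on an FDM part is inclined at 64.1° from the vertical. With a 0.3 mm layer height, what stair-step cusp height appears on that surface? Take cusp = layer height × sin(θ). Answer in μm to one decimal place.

269.9 μm

h_c = t·sin θ = 0.3 × 0.8996 = 0.26988 mm (269.9 μm).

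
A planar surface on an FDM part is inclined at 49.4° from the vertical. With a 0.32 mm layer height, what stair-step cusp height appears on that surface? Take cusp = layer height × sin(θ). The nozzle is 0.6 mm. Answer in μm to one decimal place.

Cusp = layer height × sin(49.4°) = 0.32 × 0.7593 = 0.242976 mm = 243.0 μm.

243.0 μm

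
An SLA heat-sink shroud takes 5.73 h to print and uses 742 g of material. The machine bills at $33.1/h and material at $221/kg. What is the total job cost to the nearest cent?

$353.65

Machine cost: 33.1 × 5.73 → $189.663.
Feedstock cost: 221 × 742/1000 → $163.982.
Job cost: 189.663 + 163.982 = 353.645 ≈ $353.65.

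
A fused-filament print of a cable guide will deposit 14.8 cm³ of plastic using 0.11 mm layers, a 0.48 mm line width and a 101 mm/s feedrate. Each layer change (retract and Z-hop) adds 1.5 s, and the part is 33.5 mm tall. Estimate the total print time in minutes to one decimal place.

53.9 minutes

Bead cross-section = 0.11 × 0.48 = 0.0528 mm².
Total extruded path = 14800/0.0528 = 280303 mm.
Print-move time: 280303 / 101 → 2775.3 s.
Layers = ⌈33.5/0.11⌉ = 305.
Z-hop total = 305 × 1.5 = 457.5 s.
Total = 2775.3 + 457.5 = 3232.8 s = 53.9 minutes.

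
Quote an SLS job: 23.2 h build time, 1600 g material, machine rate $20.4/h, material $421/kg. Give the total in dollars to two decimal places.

Time charge = 20.4 × 23.2 = $473.28.
Material cost = 421 × 1600/1000, so $673.60.
Total = 473.28 + 673.60 = $1146.88.

$1146.88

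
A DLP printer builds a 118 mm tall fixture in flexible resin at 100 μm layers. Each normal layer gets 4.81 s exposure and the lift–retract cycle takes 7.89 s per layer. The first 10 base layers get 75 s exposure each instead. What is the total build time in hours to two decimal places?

4.36 hours

Layer count = ceil(118 / 0.1) = 1180.
Bottom layers = 10 × (75 + 7.89) = 828.9 s.
Remaining layers: 1170 × (4.81 + 7.89) → 14859 s.
Sum: 828.9 + 14859 = 15687.9 s → 4.36 hours.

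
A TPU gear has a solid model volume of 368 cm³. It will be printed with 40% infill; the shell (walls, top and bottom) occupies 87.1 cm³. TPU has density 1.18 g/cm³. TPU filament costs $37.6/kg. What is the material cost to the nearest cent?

Infill region: 368 − 87.1 → 280.9 cm³.
Deposited infill = 0.40 × 280.9 = 112.36 cm³.
Total printed volume = 87.1 + 112.36, so 199.46 cm³.
Mass: 199.46 × 1.18 → 235.3628 g.
At $37.6/kg: 235.3628/1000 × 37.6 = $8.85.

$8.85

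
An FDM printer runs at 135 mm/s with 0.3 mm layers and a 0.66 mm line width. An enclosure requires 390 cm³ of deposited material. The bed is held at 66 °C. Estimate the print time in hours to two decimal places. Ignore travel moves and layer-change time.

4.05 hours

Bead cross-section = 0.3 × 0.66 = 0.198 mm².
Toolpath length = 390 cm³ / 0.198 mm² = 390000 / 0.198 = 1969697 mm.
Print-move time = 1969697 / 135, so 14590.3 s.
14590.3 s = 4.05 hours.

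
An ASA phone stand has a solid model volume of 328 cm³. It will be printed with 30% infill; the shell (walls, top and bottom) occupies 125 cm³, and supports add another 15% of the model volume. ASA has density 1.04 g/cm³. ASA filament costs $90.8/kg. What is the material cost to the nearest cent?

$22.20

Interior volume = 328 − 125, so 203 cm³.
Infill volume = 0.30 × 203, so 60.9 cm³.
Support = 0.15 × 328, so 49.2 cm³.
Total printed volume = 125 + 60.9 + 49.2, so 235.1 cm³.
Mass: 235.1 × 1.04 → 244.504 g.
Cost = 244.504 g / 1000 × $90.8/kg = $22.20.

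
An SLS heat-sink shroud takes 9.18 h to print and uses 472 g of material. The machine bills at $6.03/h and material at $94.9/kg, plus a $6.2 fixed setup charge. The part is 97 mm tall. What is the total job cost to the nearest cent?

Machine-time cost: 6.03 × 9.18 → $55.3554.
Feedstock cost = 94.9 × 472/1000, so $44.7928.
Adding setup: 55.3554 + 44.7928 + 6.2 → 106.3482 ≈ $106.35.

$106.35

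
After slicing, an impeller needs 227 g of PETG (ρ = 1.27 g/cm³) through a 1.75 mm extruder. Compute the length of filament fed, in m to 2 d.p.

74.31 m

Volume = 227 g / 1.27 g·cm⁻³ = 178.7402 cm³ = 178740.2 mm³.
A = π r² = π × 0.875² = 2.4053 mm².
Length = 178740.2 / 2.4053 = 74310.98 mm = 74.31 m.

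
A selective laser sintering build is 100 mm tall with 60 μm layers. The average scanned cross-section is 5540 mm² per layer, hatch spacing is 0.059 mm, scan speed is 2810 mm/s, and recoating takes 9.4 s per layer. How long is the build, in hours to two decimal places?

Number of layers: 100 / 0.06 → 1667 (rounded up).
Scan path per layer: 5540 / 0.059 → 93898.3 mm.
Laser time per layer = 93898.3 / 2810 = 33.4158 s.
Time per layer = 33.4158 + 9.4 = 42.8158 s.
Total: 1667 × 42.8158 s = 71373.9386 s → 19.83 hours.

19.83 hours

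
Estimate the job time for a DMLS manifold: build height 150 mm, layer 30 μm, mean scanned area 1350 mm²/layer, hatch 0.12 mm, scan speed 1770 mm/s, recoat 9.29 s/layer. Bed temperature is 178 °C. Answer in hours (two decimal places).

21.73 hours

Number of layers: 150 / 0.03 → 5000 (rounded up).
Hatch length per layer: 1350 / 0.12 → 11250 mm.
Scan time per layer: 11250 / 1770 → 6.3559 s.
Per-layer time = 6.3559 + 9.29, so 15.6459 s.
Total: 5000 × 15.6459 s = 78229.5 s → 21.73 hours.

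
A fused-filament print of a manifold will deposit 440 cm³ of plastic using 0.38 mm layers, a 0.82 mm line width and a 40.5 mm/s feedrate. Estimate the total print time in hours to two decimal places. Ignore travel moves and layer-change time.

9.68 hours

Line area = 0.38 × 0.82, so 0.3116 mm².
Total extruded path = 440000/0.3116 = 1412066.8 mm.
Print-move time: 1412066.8 / 40.5 → 34865.8 s.
That's 34865.8 s → 9.68 hours.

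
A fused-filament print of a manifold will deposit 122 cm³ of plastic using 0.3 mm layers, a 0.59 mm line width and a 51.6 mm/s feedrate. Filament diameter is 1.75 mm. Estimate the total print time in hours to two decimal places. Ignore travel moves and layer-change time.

Line area = 0.3 × 0.59 = 0.177 mm².
Toolpath length = 122 cm³ / 0.177 mm² = 122000 / 0.177 = 689265.5 mm.
Print-move time: 689265.5 / 51.6 → 13357.9 s.
Converting: 13357.9 s = 3.71 hours.

3.71 hours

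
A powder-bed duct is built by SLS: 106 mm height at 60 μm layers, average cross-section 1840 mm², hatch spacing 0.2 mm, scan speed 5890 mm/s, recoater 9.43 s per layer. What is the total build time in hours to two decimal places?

5.40 hours

Layers = ⌈106/0.06⌉ = 1767.
Scan path per layer = 1840 / 0.2 = 9200 mm.
Per-layer scan time = 9200 / 5890 = 1.562 s.
Per-layer time: 1.562 + 9.43 → 10.992 s.
Build time = 1767 × 10.992 = 19422.864 s = 5.40 hours.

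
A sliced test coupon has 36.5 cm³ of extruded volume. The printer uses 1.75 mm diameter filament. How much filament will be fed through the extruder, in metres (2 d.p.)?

15.17 m

A = π r² = π × 0.875² = 2.4053 mm².
L = 36500 mm³ / 2.4053 mm² = 15174.82 mm, i.e. 15.17 m.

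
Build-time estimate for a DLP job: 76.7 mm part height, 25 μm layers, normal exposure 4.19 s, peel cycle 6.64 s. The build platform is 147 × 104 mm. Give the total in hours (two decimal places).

9.23 hours

Layer count = ceil(76.7 / 0.025) = 3068.
Each layer takes: 4.19 + 6.64 → 10.83 s.
Build time: 3068 × 10.83 s = 33226.44 s, i.e. 9.23 hours.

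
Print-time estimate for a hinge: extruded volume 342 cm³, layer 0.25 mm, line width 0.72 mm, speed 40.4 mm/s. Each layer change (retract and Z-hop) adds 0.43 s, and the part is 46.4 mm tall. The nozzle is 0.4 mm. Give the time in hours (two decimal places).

13.09 hours

Bead cross-section: 0.25 × 0.72 → 0.18 mm².
Path length: 342000 mm³ / 0.18 mm² → 1900000 mm.
Time extruding = 1900000 / 40.4, so 47029.7 s.
Layers = ⌈46.4/0.25⌉ = 186.
Z-hop total = 186 × 0.43, so 79.98 s.
Altogether 47029.7 + 79.98 = 47109.68 s, i.e. 13.09 hours.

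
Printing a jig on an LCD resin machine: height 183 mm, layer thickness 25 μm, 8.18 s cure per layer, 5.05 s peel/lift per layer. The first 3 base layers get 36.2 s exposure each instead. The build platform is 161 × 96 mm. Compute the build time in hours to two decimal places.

26.92 hours

Number of layers: 183 / 0.025 → 7320 (rounded up).
Burn-in layers = 3 × (36.2 + 5.05) = 123.75 s.
Remaining layers: 7317 × (8.18 + 5.05) → 96803.91 s.
Sum: 123.75 + 96803.91 = 96927.66 s → 26.92 hours.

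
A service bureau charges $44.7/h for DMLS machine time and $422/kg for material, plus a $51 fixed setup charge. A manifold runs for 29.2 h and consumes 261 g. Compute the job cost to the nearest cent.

$1466.38

Machine cost = 44.7 × 29.2, so $1305.24.
Feedstock cost: 422 × 261/1000 → $110.142.
Adding setup: 1305.24 + 110.142 + 51 → 1466.382 ≈ $1466.38.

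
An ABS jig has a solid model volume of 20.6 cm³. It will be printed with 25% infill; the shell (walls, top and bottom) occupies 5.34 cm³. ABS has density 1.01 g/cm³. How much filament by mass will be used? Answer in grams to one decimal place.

9.2 g

Infill region = 20.6 − 5.34 = 15.26 cm³.
Infill deposited: 0.25 × 15.26 → 3.815 cm³.
Deposited volume = 5.34 + 3.815 = 9.155 cm³.
Mass = 9.155 × 1.01 = 9.24655 g.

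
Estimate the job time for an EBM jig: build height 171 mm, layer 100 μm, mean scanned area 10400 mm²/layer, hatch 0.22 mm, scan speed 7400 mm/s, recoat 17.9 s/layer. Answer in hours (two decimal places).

Number of layers: 171 / 0.1 → 1710 (rounded up).
Per-layer scan distance = 10400 / 0.22 = 47272.7 mm.
Beam time per layer: 47272.7 / 7400 → 6.3882 s.
Time per layer = 6.3882 + 17.9, so 24.2882 s.
1710 layers × 24.2882 s/layer = 41532.822 s, i.e. 11.54 hours.

11.54 hours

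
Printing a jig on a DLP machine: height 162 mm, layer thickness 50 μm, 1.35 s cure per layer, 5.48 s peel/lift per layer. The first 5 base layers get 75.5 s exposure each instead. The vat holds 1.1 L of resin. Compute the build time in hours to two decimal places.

6.25 hours

Number of layers: 162 / 0.05 → 3240 (rounded up).
Base layers = 5 × (75.5 + 5.48) = 404.9 s.
Regular layers: 3235 × (1.35 + 5.48) → 22095.05 s.
Total = 404.9 + 22095.05 = 22499.95 s = 6.25 hours.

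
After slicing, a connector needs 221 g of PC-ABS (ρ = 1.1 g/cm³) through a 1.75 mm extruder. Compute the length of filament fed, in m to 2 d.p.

83.53 m

Extruded volume: 221/1.1 = 200.9091 cm³ (200909.1 mm³).
Cross-section of 1.75 mm filament: π·(1.75/2)² = 2.4053 mm².
Length = 200909.1 / 2.4053 = 83527.67 mm = 83.53 m.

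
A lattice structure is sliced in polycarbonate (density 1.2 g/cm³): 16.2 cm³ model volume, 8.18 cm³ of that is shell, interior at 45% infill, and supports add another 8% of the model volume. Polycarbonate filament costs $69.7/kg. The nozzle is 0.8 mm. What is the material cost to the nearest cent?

Volume inside the shell: 16.2 − 8.18 → 8.02 cm³.
Infill deposited: 0.45 × 8.02 → 3.609 cm³.
Support = 0.08 × 16.2 = 1.296 cm³.
Total printed volume = 8.18 + 3.609 + 1.296, so 13.085 cm³.
Mass = 13.085 × 1.2 = 15.702 g.
At $69.7/kg: 15.702/1000 × 69.7 = $1.09.

$1.09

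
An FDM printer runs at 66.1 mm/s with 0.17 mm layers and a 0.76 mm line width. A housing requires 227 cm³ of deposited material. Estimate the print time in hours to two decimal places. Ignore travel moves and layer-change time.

Line area: 0.17 × 0.76 → 0.1292 mm².
Toolpath length = 227 cm³ / 0.1292 mm² = 227000 / 0.1292 = 1756965.9 mm.
Print-move time = 1756965.9 / 66.1, so 26580.4 s.
Converting: 26580.4 s = 7.38 hours.

7.38 hours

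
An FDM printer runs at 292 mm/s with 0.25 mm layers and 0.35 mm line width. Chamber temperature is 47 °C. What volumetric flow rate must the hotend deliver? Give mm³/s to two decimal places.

25.55

A: 0.25 × 0.35 → 0.0875 mm².
Volumetric flow = 292 × 0.0875 = 25.55 mm³/s.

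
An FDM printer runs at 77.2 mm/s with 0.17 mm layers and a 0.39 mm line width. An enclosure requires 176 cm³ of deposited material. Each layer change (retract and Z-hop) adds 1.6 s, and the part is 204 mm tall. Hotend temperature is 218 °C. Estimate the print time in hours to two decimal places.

10.09 hours

Line area: 0.17 × 0.39 → 0.0663 mm².
Toolpath length = 176 cm³ / 0.0663 mm² = 176000 / 0.0663 = 2654600.3 mm.
Print-move time: 2654600.3 / 77.2 → 34386 s.
Number of layers: 204 / 0.17 → 1200 (rounded up).
Z-hop total = 1200 × 1.6 = 1920 s.
Altogether 34386 + 1920 = 36306 s, i.e. 10.09 hours.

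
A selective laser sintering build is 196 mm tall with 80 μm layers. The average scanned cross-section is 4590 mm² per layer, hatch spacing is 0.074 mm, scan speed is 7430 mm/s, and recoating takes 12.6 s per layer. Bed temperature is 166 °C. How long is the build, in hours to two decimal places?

14.26 hours

Number of layers: 196 / 0.08 → 2450 (rounded up).
Hatch length per layer = 4590 / 0.074, so 62027 mm.
Scan time per layer = 62027 / 7430 = 8.3482 s.
Per-layer time = 8.3482 + 12.6 = 20.9482 s.
2450 layers × 20.9482 s/layer = 51323.09 s, i.e. 14.26 hours.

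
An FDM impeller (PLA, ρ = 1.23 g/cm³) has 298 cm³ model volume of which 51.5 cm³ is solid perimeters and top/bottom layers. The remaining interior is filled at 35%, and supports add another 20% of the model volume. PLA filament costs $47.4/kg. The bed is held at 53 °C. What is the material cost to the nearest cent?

$11.51

Volume inside the shell: 298 − 51.5 → 246.5 cm³.
Infill volume = 0.35 × 246.5 = 86.275 cm³.
Support = 0.20 × 298, so 59.6 cm³.
Total printed volume: 51.5 + 86.275 + 59.6 → 197.375 cm³.
Mass: 197.375 × 1.23 → 242.77125 g.
At $47.4/kg: 242.77125/1000 × 47.4 = $11.51.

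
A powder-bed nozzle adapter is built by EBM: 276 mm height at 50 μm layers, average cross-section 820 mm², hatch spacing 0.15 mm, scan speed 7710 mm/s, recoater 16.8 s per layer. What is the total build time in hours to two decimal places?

26.85 hours

Layer count = ceil(276 / 0.05) = 5520.
Per-layer scan distance: 820 / 0.15 → 5466.7 mm.
Per-layer scan time = 5466.7 / 7710 = 0.709 s.
Per-layer time = 0.709 + 16.8 = 17.509 s.
Total: 5520 × 17.509 s = 96649.68 s → 26.85 hours.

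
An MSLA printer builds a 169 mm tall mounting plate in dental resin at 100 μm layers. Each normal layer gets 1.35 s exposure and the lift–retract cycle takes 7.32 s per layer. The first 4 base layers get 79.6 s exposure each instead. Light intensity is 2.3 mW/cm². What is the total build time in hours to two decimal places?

4.16 hours

Number of layers: 169 / 0.1 → 1690 (rounded up).
Burn-in layers: 4 × (79.6 + 7.32) → 347.68 s.
Normal layers: 1686 × (1.35 + 7.32) → 14617.62 s.
Sum: 347.68 + 14617.62 = 14965.3 s → 4.16 hours.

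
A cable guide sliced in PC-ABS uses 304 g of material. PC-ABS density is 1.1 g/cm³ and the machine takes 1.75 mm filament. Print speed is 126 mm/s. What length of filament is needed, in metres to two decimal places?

Extruded volume: 304/1.1 = 276.3636 cm³ (276363.6 mm³).
Cross-section of 1.75 mm filament: π·(1.75/2)² = 2.4053 mm².
L = V/A = 276363.6/2.4053 = 114897.77 mm → 114.90 m.

114.90 m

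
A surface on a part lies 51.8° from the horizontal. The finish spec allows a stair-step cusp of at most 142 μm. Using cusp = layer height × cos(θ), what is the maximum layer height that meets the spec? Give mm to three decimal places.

Layer height = cusp / cos(51.8°) = 0.142 / 0.6184 = 0.230 mm.

0.230 mm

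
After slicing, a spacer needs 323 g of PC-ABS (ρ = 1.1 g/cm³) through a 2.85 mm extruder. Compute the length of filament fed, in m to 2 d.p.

Extruded volume: 323/1.1 = 293.6364 cm³ (293636.4 mm³).
Filament cross-section = π × (2.85/2)² = 6.3794 mm².
Length = 293636.4 / 6.3794 = 46028.84 mm = 46.03 m.

46.03 m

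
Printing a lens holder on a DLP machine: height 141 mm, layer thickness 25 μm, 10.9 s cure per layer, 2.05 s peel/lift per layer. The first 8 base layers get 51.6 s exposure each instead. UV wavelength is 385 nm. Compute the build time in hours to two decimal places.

20.38 hours

Number of layers: 141 / 0.025 → 5640 (rounded up).
Burn-in layers = 8 × (51.6 + 2.05) = 429.2 s.
Regular layers: 5632 × (10.9 + 2.05) → 72934.4 s.
Sum: 429.2 + 72934.4 = 73363.6 s → 20.38 hours.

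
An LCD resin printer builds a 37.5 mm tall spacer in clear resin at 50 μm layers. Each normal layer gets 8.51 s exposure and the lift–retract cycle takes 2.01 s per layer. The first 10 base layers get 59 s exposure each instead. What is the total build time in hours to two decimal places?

2.33 hours

Number of layers: 37.5 / 0.05 → 750 (rounded up).
Base layers: 10 × (59 + 2.01) → 610.1 s.
Normal layers = 740 × (8.51 + 2.01), so 7784.8 s.
Sum: 610.1 + 7784.8 = 8394.9 s → 2.33 hours.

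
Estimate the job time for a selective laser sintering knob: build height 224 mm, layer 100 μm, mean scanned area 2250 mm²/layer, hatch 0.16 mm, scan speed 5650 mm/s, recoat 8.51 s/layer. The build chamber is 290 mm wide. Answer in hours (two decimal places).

Layers = ⌈224/0.1⌉ = 2240.
Per-layer scan distance = 2250 / 0.16, so 14062.5 mm.
Per-layer scan time: 14062.5 / 5650 → 2.4889 s.
Time per layer = 2.4889 + 8.51, so 10.9989 s.
Total: 2240 × 10.9989 s = 24637.536 s → 6.84 hours.

6.84 hours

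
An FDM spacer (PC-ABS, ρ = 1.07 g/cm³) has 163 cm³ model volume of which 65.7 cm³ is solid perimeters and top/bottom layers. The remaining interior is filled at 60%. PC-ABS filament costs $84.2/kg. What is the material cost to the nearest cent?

Volume inside the shell: 163 − 65.7 → 97.3 cm³.
Infill deposited = 0.60 × 97.3 = 58.38 cm³.
Deposited volume = 65.7 + 58.38 = 124.08 cm³.
Mass = 124.08 × 1.07 = 132.7656 g.
At $84.2/kg: 132.7656/1000 × 84.2 = $11.18.

$11.18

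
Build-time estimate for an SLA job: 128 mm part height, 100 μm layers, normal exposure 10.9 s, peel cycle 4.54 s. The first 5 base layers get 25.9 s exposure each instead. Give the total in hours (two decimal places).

5.51 hours

Layer count = ceil(128 / 0.1) = 1280.
Bottom layers: 5 × (25.9 + 4.54) → 152.2 s.
Normal layers: 1275 × (10.9 + 4.54) → 19686 s.
Sum: 152.2 + 19686 = 19838.2 s → 5.51 hours.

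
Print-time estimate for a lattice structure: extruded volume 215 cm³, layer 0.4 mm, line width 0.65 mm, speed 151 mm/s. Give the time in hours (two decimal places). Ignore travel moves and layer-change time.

1.52 hours

Bead cross-section: 0.4 × 0.65 → 0.26 mm².
Total extruded path = 215000/0.26 = 826923.1 mm.
Time extruding: 826923.1 / 151 → 5476.3 s.
Converting: 5476.3 s = 1.52 hours.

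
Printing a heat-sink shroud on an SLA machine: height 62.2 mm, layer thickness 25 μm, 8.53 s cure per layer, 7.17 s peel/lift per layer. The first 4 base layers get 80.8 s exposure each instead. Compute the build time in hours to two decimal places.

10.93 hours

Layer count = ceil(62.2 / 0.025) = 2488.
Bottom layers = 4 × (80.8 + 7.17), so 351.88 s.
Remaining layers = 2484 × (8.53 + 7.17), so 38998.8 s.
Total = 351.88 + 38998.8 = 39350.68 s = 10.93 hours.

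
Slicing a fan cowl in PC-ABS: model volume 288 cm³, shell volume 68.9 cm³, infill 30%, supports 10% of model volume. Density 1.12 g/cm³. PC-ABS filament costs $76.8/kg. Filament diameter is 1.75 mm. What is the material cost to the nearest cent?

$14.06

Interior volume = 288 − 68.9, so 219.1 cm³.
Infill volume = 0.30 × 219.1, so 65.73 cm³.
Support: 0.10 × 288 → 28.8 cm³.
Total extruded = 68.9 + 65.73 + 28.8 = 163.43 cm³.
Mass = 163.43 × 1.12 = 183.0416 g.
At $76.8/kg: 183.0416/1000 × 76.8 = $14.06.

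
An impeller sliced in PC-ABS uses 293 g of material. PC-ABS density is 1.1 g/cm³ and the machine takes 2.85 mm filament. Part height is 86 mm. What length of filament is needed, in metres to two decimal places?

41.75 m

Extruded volume: 293/1.1 = 266.3636 cm³ (266363.6 mm³).
Filament cross-section = π × (2.85/2)² = 6.3794 mm².
L = V/A = 266363.6/6.3794 = 41753.71 mm → 41.75 m.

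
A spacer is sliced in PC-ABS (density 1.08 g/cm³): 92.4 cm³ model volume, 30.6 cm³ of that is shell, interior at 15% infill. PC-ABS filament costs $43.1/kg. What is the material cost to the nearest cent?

$1.86

Infill region = 92.4 − 30.6, so 61.8 cm³.
Infill volume: 0.15 × 61.8 → 9.27 cm³.
Total printed volume = 30.6 + 9.27, so 39.87 cm³.
Mass = 39.87 × 1.08 = 43.0596 g.
At $43.1/kg: 43.0596/1000 × 43.1 = $1.86.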